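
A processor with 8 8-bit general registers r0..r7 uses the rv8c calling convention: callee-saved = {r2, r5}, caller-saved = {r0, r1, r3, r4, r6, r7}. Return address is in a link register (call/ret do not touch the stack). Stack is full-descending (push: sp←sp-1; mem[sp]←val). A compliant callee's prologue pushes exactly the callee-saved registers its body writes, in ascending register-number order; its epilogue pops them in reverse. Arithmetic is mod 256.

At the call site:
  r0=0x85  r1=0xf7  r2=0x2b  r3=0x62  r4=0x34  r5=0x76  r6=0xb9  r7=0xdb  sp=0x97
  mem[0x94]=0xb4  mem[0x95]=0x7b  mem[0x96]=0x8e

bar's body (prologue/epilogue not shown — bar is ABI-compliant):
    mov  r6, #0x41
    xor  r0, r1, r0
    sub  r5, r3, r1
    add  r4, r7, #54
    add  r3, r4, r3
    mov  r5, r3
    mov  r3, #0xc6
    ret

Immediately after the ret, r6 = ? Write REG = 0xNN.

REG = 0x41

prologue: push r5 -> mem[0x96]=0x76, sp=0x96
body[0] mov  r6, #0x41 -> r6=0x41
body[1] xor  r0, r1, r0 -> r0=0x72
body[2] sub  r5, r3, r1 -> r5=0x6b
body[3] add  r4, r7, #54 -> r4=0x11
body[4] add  r3, r4, r3 -> r3=0x73
body[5] mov  r5, r3 -> r5=0x73
body[6] mov  r3, #0xc6 -> r3=0xc6
epilogue: pop r5=0x76, sp=0x97
r6 is caller-saved -> body value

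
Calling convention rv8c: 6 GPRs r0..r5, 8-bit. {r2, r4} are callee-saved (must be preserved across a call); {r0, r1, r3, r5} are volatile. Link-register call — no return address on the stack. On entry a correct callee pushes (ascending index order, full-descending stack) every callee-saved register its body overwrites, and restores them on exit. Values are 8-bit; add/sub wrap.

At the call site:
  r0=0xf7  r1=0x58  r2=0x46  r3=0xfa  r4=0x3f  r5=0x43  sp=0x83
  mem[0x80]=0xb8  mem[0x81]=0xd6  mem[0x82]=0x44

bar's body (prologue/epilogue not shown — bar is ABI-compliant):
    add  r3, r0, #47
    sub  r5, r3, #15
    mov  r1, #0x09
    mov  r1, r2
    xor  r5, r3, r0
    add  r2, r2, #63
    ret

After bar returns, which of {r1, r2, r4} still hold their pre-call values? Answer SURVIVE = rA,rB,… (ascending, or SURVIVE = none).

SURVIVE = r2,r4

prologue: push r2 -> mem[0x82]=0x46, sp=0x82
body[0] add  r3, r0, #47 -> r3=0x26
body[1] sub  r5, r3, #15 -> r5=0x17
body[2] mov  r1, #0x09 -> r1=0x09
body[3] mov  r1, r2 -> r1=0x46
body[4] xor  r5, r3, r0 -> r5=0xd1
body[5] add  r2, r2, #63 -> r2=0x85
epilogue: pop r2=0x46, sp=0x83
r1: caller-saved, written=True
r2: callee-saved, written=True
r4: callee-saved, written=False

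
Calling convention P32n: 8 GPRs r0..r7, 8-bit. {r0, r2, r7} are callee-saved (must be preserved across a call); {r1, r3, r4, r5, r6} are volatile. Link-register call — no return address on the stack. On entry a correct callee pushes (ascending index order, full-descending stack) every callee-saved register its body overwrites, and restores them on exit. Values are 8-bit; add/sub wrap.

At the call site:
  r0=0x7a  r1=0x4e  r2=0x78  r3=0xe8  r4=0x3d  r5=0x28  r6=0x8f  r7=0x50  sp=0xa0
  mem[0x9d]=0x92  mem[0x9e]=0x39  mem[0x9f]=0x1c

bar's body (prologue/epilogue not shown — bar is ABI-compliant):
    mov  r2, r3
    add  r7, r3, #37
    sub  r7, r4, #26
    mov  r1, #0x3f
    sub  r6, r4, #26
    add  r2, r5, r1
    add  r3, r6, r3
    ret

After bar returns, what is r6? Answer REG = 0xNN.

REG = 0x23

prologue: push r2 -> mem[0x9f]=0x78, sp=0x9f
prologue: push r7 -> mem[0x9e]=0x50, sp=0x9e
body[0] mov  r2, r3 -> r2=0xe8
body[1] add  r7, r3, #37 -> r7=0x0d
body[2] sub  r7, r4, #26 -> r7=0x23
body[3] mov  r1, #0x3f -> r1=0x3f
body[4] sub  r6, r4, #26 -> r6=0x23
body[5] add  r2, r5, r1 -> r2=0x67
body[6] add  r3, r6, r3 -> r3=0x0b
epilogue: pop r7=0x50, sp=0x9f
epilogue: pop r2=0x78, sp=0xa0
r6 is caller-saved -> body value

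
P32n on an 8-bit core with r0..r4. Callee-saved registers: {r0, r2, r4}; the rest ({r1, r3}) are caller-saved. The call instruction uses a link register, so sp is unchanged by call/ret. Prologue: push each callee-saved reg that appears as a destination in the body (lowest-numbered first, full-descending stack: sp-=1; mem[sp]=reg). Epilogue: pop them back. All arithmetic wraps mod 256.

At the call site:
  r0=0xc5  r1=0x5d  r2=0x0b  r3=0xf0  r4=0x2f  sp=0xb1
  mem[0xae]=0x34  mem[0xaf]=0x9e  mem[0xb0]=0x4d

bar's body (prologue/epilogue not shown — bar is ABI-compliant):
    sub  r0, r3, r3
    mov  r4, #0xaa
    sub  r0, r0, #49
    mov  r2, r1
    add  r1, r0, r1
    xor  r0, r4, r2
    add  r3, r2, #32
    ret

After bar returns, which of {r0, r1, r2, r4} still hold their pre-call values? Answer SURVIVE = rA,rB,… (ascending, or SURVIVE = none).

SURVIVE = r0,r2,r4

prologue: push r0 -> mem[0xb0]=0xc5, sp=0xb0
prologue: push r2 -> mem[0xaf]=0x0b, sp=0xaf
prologue: push r4 -> mem[0xae]=0x2f, sp=0xae
body[0] sub  r0, r3, r3 -> r0=0x00
body[1] mov  r4, #0xaa -> r4=0xaa
body[2] sub  r0, r0, #49 -> r0=0xcf
body[3] mov  r2, r1 -> r2=0x5d
body[4] add  r1, r0, r1 -> r1=0x2c
body[5] xor  r0, r4, r2 -> r0=0xf7
body[6] add  r3, r2, #32 -> r3=0x7d
epilogue: pop r4=0x2f, sp=0xaf
epilogue: pop r2=0x0b, sp=0xb0
epilogue: pop r0=0xc5, sp=0xb1
r0: callee-saved, written=True
r1: caller-saved, written=True
r2: callee-saved, written=True
r4: callee-saved, written=True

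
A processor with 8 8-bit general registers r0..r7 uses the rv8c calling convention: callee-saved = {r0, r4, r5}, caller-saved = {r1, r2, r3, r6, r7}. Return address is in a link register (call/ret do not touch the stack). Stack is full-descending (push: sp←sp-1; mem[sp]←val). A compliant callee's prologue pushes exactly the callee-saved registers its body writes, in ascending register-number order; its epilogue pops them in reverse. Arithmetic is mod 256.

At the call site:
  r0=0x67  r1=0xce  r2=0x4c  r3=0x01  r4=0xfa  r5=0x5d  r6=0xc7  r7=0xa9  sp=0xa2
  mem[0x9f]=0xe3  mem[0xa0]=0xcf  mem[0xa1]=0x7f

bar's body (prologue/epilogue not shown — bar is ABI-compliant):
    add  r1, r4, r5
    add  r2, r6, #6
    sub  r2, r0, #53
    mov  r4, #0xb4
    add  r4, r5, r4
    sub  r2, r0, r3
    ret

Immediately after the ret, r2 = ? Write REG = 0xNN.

REG = 0x66

prologue: push r4 → mem[0xa1]=0xfa, sp=0xa1
body[0] add  r1, r4, r5 → r1=0x57
body[1] add  r2, r6, #6 → r2=0xcd
body[2] sub  r2, r0, #53 → r2=0x32
body[3] mov  r4, #0xb4 → r4=0xb4
body[4] add  r4, r5, r4 → r4=0x11
body[5] sub  r2, r0, r3 → r2=0x66
epilogue: pop r4=0xfa, sp=0xa2
r2 is caller-saved → body value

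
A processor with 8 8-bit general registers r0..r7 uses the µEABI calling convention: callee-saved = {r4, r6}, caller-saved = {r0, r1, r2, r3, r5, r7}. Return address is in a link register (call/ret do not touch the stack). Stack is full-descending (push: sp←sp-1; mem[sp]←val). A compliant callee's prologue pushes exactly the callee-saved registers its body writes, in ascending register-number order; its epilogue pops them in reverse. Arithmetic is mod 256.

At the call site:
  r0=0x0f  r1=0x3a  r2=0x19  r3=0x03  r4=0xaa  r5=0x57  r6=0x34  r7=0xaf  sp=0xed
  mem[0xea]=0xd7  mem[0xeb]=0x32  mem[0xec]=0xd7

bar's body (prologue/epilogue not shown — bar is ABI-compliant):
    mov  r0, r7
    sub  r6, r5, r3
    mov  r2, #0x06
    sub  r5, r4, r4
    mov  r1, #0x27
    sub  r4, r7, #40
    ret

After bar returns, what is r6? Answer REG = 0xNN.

prologue: push r4 -> mem[0xec]=0xaa, sp=0xec
prologue: push r6 -> mem[0xeb]=0x34, sp=0xeb
body[0] mov  r0, r7 -> r0=0xaf
body[1] sub  r6, r5, r3 -> r6=0x54
body[2] mov  r2, #0x06 -> r2=0x06
body[3] sub  r5, r4, r4 -> r5=0x00
body[4] mov  r1, #0x27 -> r1=0x27
body[5] sub  r4, r7, #40 -> r4=0x87
epilogue: pop r6=0x34, sp=0xec
epilogue: pop r4=0xaa, sp=0xed
r6 is callee-saved -> restored

REG = 0x34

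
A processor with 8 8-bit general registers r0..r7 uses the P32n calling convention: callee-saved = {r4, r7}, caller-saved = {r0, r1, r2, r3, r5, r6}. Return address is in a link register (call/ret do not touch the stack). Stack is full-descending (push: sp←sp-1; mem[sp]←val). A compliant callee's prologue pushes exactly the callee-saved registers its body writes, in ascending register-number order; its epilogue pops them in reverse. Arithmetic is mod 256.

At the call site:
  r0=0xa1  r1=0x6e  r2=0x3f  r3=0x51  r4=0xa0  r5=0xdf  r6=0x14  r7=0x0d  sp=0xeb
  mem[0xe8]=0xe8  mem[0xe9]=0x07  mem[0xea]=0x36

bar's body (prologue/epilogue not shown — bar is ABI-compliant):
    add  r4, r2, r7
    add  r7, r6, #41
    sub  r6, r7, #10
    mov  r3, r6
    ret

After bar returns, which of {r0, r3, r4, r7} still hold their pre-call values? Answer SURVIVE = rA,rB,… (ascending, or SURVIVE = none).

SURVIVE = r0,r4,r7

prologue: push r4 -> mem[0xea]=0xa0, sp=0xea
prologue: push r7 -> mem[0xe9]=0x0d, sp=0xe9
body[0] add  r4, r2, r7 -> r4=0x4c
body[1] add  r7, r6, #41 -> r7=0x3d
body[2] sub  r6, r7, #10 -> r6=0x33
body[3] mov  r3, r6 -> r3=0x33
epilogue: pop r7=0x0d, sp=0xea
epilogue: pop r4=0xa0, sp=0xeb
r0: caller-saved, written=False
r3: caller-saved, written=True
r4: callee-saved, written=True
r7: callee-saved, written=True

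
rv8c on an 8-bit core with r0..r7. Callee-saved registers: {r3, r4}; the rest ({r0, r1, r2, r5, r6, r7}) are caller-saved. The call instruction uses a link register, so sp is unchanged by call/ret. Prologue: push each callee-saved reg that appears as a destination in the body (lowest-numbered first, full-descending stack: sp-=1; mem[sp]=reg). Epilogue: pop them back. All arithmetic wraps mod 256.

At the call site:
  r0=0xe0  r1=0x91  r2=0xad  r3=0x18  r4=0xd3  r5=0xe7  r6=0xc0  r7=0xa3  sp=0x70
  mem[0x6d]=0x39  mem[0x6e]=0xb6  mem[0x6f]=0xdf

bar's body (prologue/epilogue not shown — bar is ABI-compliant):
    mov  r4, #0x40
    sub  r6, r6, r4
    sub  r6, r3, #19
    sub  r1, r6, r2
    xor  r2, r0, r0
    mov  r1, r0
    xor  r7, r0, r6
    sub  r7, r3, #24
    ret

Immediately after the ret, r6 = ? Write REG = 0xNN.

prologue: push r4 → mem[0x6f]=0xd3, sp=0x6f
body[0] mov  r4, #0x40 → r4=0x40
body[1] sub  r6, r6, r4 → r6=0x80
body[2] sub  r6, r3, #19 → r6=0x05
body[3] sub  r1, r6, r2 → r1=0x58
body[4] xor  r2, r0, r0 → r2=0x00
body[5] mov  r1, r0 → r1=0xe0
body[6] xor  r7, r0, r6 → r7=0xe5
body[7] sub  r7, r3, #24 → r7=0x00
epilogue: pop r4=0xd3, sp=0x70
r6 is caller-saved → body value

REG = 0x05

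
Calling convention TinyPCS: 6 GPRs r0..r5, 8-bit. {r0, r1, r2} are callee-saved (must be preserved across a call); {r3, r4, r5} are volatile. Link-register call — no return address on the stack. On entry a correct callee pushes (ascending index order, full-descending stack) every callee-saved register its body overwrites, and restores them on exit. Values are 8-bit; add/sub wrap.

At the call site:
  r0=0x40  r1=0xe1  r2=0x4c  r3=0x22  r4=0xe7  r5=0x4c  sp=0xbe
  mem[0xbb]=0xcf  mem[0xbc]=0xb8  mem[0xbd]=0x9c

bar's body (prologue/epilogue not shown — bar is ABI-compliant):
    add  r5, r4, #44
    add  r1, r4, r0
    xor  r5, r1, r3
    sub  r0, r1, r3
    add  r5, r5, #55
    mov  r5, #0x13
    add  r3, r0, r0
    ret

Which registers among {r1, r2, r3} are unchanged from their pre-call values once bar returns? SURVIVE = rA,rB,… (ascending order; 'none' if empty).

prologue: push r0 -> mem[0xbd]=0x40, sp=0xbd
prologue: push r1 -> mem[0xbc]=0xe1, sp=0xbc
body[0] add  r5, r4, #44 -> r5=0x13
body[1] add  r1, r4, r0 -> r1=0x27
body[2] xor  r5, r1, r3 -> r5=0x05
body[3] sub  r0, r1, r3 -> r0=0x05
body[4] add  r5, r5, #55 -> r5=0x3c
body[5] mov  r5, #0x13 -> r5=0x13
body[6] add  r3, r0, r0 -> r3=0x0a
epilogue: pop r1=0xe1, sp=0xbd
epilogue: pop r0=0x40, sp=0xbe
r1: callee-saved, written=True
r2: callee-saved, written=False
r3: caller-saved, written=True

SURVIVE = r1,r2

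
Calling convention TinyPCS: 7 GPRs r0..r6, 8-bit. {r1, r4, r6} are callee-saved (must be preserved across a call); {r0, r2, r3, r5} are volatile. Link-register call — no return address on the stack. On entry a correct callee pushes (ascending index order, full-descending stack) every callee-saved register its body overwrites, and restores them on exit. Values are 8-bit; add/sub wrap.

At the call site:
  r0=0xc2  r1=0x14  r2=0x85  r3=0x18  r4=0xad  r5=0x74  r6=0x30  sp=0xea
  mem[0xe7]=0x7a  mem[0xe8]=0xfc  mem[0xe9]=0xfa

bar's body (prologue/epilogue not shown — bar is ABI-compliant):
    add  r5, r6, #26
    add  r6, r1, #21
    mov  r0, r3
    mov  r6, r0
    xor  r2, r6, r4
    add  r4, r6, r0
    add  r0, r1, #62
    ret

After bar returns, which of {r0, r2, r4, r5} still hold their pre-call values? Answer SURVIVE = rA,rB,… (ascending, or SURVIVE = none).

prologue: push r4 → mem[0xe9]=0xad, sp=0xe9
prologue: push r6 → mem[0xe8]=0x30, sp=0xe8
body[0] add  r5, r6, #26 → r5=0x4a
body[1] add  r6, r1, #21 → r6=0x29
body[2] mov  r0, r3 → r0=0x18
body[3] mov  r6, r0 → r6=0x18
body[4] xor  r2, r6, r4 → r2=0xb5
body[5] add  r4, r6, r0 → r4=0x30
body[6] add  r0, r1, #62 → r0=0x52
epilogue: pop r6=0x30, sp=0xe9
epilogue: pop r4=0xad, sp=0xea
r0: caller-saved, written=True
r2: caller-saved, written=True
r4: callee-saved, written=True
r5: caller-saved, written=True

SURVIVE = r4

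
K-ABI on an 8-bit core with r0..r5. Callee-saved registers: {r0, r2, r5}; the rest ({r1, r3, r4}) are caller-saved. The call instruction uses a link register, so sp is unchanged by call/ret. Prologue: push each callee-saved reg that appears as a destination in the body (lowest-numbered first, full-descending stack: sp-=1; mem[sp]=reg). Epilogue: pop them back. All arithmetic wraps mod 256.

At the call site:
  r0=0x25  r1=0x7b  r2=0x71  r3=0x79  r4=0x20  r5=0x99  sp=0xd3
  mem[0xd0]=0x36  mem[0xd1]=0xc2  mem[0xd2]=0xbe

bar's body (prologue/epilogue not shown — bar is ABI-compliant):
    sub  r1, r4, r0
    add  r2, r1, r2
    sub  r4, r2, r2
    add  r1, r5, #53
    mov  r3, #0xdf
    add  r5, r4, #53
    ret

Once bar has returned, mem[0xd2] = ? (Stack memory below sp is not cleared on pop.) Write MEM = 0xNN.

prologue: push r2 -> mem[0xd2]=0x71, sp=0xd2
prologue: push r5 -> mem[0xd1]=0x99, sp=0xd1
body[0] sub  r1, r4, r0 -> r1=0xfb
body[1] add  r2, r1, r2 -> r2=0x6c
body[2] sub  r4, r2, r2 -> r4=0x00
body[3] add  r1, r5, #53 -> r1=0xce
body[4] mov  r3, #0xdf -> r3=0xdf
body[5] add  r5, r4, #53 -> r5=0x35
epilogue: pop r5=0x99, sp=0xd2
epilogue: pop r2=0x71, sp=0xd3
prologue pushed ['r2', 'r5'] at ['0xd2', '0xd1']

MEM = 0x71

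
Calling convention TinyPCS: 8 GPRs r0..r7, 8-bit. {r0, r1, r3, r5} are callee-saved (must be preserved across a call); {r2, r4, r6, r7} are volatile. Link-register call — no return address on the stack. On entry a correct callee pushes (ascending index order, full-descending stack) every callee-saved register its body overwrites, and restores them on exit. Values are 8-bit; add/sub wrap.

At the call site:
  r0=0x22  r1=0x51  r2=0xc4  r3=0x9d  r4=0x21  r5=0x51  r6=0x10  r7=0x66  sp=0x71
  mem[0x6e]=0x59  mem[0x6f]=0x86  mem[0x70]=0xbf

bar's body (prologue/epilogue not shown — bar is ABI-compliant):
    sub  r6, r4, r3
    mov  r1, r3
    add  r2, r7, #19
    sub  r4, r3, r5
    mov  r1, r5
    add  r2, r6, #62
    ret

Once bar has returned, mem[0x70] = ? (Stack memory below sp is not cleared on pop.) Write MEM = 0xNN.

prologue: push r1 → mem[0x70]=0x51, sp=0x70
body[0] sub  r6, r4, r3 → r6=0x84
body[1] mov  r1, r3 → r1=0x9d
body[2] add  r2, r7, #19 → r2=0x79
body[3] sub  r4, r3, r5 → r4=0x4c
body[4] mov  r1, r5 → r1=0x51
body[5] add  r2, r6, #62 → r2=0xc2
epilogue: pop r1=0x51, sp=0x71
prologue pushed ['r1'] at ['0x70']

MEM = 0x51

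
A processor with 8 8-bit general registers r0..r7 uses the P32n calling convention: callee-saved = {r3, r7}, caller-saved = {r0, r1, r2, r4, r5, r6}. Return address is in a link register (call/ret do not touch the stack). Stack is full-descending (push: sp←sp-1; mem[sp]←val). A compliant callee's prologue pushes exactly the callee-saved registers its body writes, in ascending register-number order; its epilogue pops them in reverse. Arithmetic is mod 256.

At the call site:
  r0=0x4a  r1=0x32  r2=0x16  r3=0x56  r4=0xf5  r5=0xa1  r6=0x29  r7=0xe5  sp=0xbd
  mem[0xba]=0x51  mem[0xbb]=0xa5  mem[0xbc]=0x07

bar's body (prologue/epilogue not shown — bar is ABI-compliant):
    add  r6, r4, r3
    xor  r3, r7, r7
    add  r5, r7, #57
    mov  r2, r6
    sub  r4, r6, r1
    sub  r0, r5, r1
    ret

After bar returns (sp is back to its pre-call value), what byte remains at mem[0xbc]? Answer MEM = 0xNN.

MEM = 0x56

prologue: push r3 -> mem[0xbc]=0x56, sp=0xbc
body[0] add  r6, r4, r3 -> r6=0x4b
body[1] xor  r3, r7, r7 -> r3=0x00
body[2] add  r5, r7, #57 -> r5=0x1e
body[3] mov  r2, r6 -> r2=0x4b
body[4] sub  r4, r6, r1 -> r4=0x19
body[5] sub  r0, r5, r1 -> r0=0xec
epilogue: pop r3=0x56, sp=0xbd
prologue pushed ['r3'] at ['0xbc']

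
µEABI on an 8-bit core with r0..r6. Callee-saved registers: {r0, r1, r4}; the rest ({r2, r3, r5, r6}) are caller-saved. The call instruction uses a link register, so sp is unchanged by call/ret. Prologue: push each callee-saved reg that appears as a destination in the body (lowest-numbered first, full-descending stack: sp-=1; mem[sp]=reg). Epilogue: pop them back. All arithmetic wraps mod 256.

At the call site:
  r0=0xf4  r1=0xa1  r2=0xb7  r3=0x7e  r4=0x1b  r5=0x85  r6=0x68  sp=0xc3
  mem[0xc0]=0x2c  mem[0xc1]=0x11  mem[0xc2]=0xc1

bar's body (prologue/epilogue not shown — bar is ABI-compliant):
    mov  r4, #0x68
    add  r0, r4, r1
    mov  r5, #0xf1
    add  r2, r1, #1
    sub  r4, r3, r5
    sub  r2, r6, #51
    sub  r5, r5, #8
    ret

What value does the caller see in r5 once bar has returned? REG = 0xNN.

prologue: push r0 → mem[0xc2]=0xf4, sp=0xc2
prologue: push r4 → mem[0xc1]=0x1b, sp=0xc1
body[0] mov  r4, #0x68 → r4=0x68
body[1] add  r0, r4, r1 → r0=0x09
body[2] mov  r5, #0xf1 → r5=0xf1
body[3] add  r2, r1, #1 → r2=0xa2
body[4] sub  r4, r3, r5 → r4=0x8d
body[5] sub  r2, r6, #51 → r2=0x35
body[6] sub  r5, r5, #8 → r5=0xe9
epilogue: pop r4=0x1b, sp=0xc2
epilogue: pop r0=0xf4, sp=0xc3
r5 is caller-saved → body value

REG = 0xe9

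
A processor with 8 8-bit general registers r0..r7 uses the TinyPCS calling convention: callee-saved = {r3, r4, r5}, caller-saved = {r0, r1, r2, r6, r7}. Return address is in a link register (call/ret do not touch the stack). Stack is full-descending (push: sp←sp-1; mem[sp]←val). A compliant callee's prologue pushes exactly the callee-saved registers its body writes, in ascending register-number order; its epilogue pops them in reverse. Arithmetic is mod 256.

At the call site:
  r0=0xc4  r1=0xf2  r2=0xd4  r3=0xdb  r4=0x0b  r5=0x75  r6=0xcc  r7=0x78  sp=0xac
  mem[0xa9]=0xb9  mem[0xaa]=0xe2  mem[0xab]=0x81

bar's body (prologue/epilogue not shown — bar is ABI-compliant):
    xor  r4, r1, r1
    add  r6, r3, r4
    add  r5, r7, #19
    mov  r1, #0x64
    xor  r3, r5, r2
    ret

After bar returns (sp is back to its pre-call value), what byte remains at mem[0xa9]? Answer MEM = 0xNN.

MEM = 0x75

prologue: push r3 -> mem[0xab]=0xdb, sp=0xab
prologue: push r4 -> mem[0xaa]=0x0b, sp=0xaa
prologue: push r5 -> mem[0xa9]=0x75, sp=0xa9
body[0] xor  r4, r1, r1 -> r4=0x00
body[1] add  r6, r3, r4 -> r6=0xdb
body[2] add  r5, r7, #19 -> r5=0x8b
body[3] mov  r1, #0x64 -> r1=0x64
body[4] xor  r3, r5, r2 -> r3=0x5f
epilogue: pop r5=0x75, sp=0xaa
epilogue: pop r4=0x0b, sp=0xab
epilogue: pop r3=0xdb, sp=0xac
prologue pushed ['r3', 'r4', 'r5'] at ['0xab', '0xaa', '0xa9']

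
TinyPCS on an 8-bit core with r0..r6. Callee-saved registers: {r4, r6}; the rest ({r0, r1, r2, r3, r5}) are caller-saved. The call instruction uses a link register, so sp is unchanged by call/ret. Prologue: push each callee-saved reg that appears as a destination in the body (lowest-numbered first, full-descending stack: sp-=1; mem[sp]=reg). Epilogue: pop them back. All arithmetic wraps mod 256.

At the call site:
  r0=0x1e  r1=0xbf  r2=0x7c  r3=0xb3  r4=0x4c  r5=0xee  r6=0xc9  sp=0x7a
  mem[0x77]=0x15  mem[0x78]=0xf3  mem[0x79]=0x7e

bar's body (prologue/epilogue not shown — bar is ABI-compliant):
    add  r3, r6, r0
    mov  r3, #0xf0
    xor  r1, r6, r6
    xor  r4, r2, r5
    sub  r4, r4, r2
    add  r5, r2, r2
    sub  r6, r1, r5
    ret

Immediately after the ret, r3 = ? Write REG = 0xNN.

REG = 0xf0

prologue: push r4 → mem[0x79]=0x4c, sp=0x79
prologue: push r6 → mem[0x78]=0xc9, sp=0x78
body[0] add  r3, r6, r0 → r3=0xe7
body[1] mov  r3, #0xf0 → r3=0xf0
body[2] xor  r1, r6, r6 → r1=0x00
body[3] xor  r4, r2, r5 → r4=0x92
body[4] sub  r4, r4, r2 → r4=0x16
body[5] add  r5, r2, r2 → r5=0xf8
body[6] sub  r6, r1, r5 → r6=0x08
epilogue: pop r6=0xc9, sp=0x79
epilogue: pop r4=0x4c, sp=0x7a
r3 is caller-saved → body value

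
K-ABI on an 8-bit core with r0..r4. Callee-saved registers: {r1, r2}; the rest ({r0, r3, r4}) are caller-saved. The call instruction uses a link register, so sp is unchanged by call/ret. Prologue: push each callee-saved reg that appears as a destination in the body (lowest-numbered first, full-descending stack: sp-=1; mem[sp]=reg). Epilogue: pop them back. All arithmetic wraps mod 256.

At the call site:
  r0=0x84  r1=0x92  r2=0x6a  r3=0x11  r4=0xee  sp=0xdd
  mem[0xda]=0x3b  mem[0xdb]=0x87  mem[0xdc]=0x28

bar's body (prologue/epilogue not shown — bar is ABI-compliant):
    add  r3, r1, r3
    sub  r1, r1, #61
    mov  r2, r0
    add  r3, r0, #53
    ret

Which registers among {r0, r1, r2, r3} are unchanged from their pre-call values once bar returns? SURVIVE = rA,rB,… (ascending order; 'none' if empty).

prologue: push r1 -> mem[0xdc]=0x92, sp=0xdc
prologue: push r2 -> mem[0xdb]=0x6a, sp=0xdb
body[0] add  r3, r1, r3 -> r3=0xa3
body[1] sub  r1, r1, #61 -> r1=0x55
body[2] mov  r2, r0 -> r2=0x84
body[3] add  r3, r0, #53 -> r3=0xb9
epilogue: pop r2=0x6a, sp=0xdc
epilogue: pop r1=0x92, sp=0xdd
r0: caller-saved, written=False
r1: callee-saved, written=True
r2: callee-saved, written=True
r3: caller-saved, written=True

SURVIVE = r0,r1,r2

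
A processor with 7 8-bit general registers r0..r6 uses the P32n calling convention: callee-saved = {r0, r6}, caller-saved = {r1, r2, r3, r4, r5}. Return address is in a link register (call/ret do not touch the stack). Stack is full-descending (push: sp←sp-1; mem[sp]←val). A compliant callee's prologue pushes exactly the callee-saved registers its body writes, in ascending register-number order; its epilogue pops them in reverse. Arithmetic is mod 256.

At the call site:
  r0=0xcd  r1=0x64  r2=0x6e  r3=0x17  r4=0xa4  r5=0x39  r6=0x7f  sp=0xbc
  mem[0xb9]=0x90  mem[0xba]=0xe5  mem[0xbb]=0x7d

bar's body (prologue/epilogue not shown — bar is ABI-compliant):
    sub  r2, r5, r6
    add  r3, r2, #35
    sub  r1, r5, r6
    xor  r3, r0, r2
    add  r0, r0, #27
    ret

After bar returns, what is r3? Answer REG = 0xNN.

prologue: push r0 → mem[0xbb]=0xcd, sp=0xbb
body[0] sub  r2, r5, r6 → r2=0xba
body[1] add  r3, r2, #35 → r3=0xdd
body[2] sub  r1, r5, r6 → r1=0xba
body[3] xor  r3, r0, r2 → r3=0x77
body[4] add  r0, r0, #27 → r0=0xe8
epilogue: pop r0=0xcd, sp=0xbc
r3 is caller-saved → body value

REG = 0x77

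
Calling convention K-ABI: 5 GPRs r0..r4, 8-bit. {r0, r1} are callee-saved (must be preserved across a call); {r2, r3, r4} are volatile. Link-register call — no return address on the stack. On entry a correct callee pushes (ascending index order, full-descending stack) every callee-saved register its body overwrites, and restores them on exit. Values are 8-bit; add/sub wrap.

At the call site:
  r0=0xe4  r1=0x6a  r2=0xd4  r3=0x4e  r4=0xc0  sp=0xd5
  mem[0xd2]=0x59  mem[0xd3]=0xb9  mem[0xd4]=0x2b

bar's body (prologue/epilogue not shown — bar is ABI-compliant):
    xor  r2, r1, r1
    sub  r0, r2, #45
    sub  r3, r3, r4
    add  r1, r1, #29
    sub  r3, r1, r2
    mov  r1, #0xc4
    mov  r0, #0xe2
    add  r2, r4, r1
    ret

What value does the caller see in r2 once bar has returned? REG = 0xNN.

REG = 0x84

prologue: push r0 -> mem[0xd4]=0xe4, sp=0xd4
prologue: push r1 -> mem[0xd3]=0x6a, sp=0xd3
body[0] xor  r2, r1, r1 -> r2=0x00
body[1] sub  r0, r2, #45 -> r0=0xd3
body[2] sub  r3, r3, r4 -> r3=0x8e
body[3] add  r1, r1, #29 -> r1=0x87
body[4] sub  r3, r1, r2 -> r3=0x87
body[5] mov  r1, #0xc4 -> r1=0xc4
body[6] mov  r0, #0xe2 -> r0=0xe2
body[7] add  r2, r4, r1 -> r2=0x84
epilogue: pop r1=0x6a, sp=0xd4
epilogue: pop r0=0xe4, sp=0xd5
r2 is caller-saved -> body value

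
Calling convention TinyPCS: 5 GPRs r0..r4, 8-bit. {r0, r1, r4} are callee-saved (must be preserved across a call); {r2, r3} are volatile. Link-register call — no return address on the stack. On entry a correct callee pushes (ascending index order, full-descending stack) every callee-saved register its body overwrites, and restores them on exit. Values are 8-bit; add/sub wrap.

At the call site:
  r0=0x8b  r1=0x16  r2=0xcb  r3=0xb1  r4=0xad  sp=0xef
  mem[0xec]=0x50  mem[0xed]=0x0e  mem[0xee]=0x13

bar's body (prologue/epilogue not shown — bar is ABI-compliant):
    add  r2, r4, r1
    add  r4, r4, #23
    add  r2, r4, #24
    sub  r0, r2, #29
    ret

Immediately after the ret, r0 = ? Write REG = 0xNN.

REG = 0x8b

prologue: push r0 -> mem[0xee]=0x8b, sp=0xee
prologue: push r4 -> mem[0xed]=0xad, sp=0xed
body[0] add  r2, r4, r1 -> r2=0xc3
body[1] add  r4, r4, #23 -> r4=0xc4
body[2] add  r2, r4, #24 -> r2=0xdc
body[3] sub  r0, r2, #29 -> r0=0xbf
epilogue: pop r4=0xad, sp=0xee
epilogue: pop r0=0x8b, sp=0xef
r0 is callee-saved -> restored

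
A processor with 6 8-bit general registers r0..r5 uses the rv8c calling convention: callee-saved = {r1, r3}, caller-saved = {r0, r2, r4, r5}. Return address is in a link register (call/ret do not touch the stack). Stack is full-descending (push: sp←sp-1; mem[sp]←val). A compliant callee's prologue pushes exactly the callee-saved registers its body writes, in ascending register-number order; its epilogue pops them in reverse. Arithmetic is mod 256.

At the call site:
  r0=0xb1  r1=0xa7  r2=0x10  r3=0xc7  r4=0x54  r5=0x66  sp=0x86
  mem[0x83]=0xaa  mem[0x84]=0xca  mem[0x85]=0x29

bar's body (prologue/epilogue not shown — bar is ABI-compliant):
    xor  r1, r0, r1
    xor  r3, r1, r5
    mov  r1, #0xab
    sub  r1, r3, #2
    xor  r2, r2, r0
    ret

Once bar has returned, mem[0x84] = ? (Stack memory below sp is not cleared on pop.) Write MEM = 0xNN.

MEM = 0xc7

prologue: push r1 -> mem[0x85]=0xa7, sp=0x85
prologue: push r3 -> mem[0x84]=0xc7, sp=0x84
body[0] xor  r1, r0, r1 -> r1=0x16
body[1] xor  r3, r1, r5 -> r3=0x70
body[2] mov  r1, #0xab -> r1=0xab
body[3] sub  r1, r3, #2 -> r1=0x6e
body[4] xor  r2, r2, r0 -> r2=0xa1
epilogue: pop r3=0xc7, sp=0x85
epilogue: pop r1=0xa7, sp=0x86
prologue pushed ['r1', 'r3'] at ['0x85', '0x84']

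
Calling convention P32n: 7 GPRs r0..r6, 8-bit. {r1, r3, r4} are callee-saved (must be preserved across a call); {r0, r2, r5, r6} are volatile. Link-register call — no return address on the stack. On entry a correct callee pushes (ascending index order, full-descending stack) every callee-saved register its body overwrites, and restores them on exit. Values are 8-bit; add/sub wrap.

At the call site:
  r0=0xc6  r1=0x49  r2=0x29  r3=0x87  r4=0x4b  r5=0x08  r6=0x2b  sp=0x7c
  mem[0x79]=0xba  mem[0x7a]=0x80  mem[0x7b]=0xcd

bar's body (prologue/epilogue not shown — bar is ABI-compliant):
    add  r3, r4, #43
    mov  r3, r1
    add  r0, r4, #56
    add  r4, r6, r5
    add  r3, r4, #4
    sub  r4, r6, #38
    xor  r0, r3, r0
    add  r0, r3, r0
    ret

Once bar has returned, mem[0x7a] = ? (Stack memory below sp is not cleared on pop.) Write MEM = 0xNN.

MEM = 0x4b

prologue: push r3 -> mem[0x7b]=0x87, sp=0x7b
prologue: push r4 -> mem[0x7a]=0x4b, sp=0x7a
body[0] add  r3, r4, #43 -> r3=0x76
body[1] mov  r3, r1 -> r3=0x49
body[2] add  r0, r4, #56 -> r0=0x83
body[3] add  r4, r6, r5 -> r4=0x33
body[4] add  r3, r4, #4 -> r3=0x37
body[5] sub  r4, r6, #38 -> r4=0x05
body[6] xor  r0, r3, r0 -> r0=0xb4
body[7] add  r0, r3, r0 -> r0=0xeb
epilogue: pop r4=0x4b, sp=0x7b
epilogue: pop r3=0x87, sp=0x7c
prologue pushed ['r3', 'r4'] at ['0x7b', '0x7a']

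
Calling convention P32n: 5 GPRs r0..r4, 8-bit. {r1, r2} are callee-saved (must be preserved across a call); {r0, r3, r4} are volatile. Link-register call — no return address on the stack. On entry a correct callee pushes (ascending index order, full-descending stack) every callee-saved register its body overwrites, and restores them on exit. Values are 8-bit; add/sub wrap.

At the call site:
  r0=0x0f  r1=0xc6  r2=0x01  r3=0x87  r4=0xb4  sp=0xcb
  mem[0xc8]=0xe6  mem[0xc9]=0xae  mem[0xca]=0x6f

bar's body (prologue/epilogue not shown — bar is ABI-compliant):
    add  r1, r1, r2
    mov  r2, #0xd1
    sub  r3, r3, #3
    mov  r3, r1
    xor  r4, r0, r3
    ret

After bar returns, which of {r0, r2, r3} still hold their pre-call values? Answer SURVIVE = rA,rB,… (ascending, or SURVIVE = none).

prologue: push r1 -> mem[0xca]=0xc6, sp=0xca
prologue: push r2 -> mem[0xc9]=0x01, sp=0xc9
body[0] add  r1, r1, r2 -> r1=0xc7
body[1] mov  r2, #0xd1 -> r2=0xd1
body[2] sub  r3, r3, #3 -> r3=0x84
body[3] mov  r3, r1 -> r3=0xc7
body[4] xor  r4, r0, r3 -> r4=0xc8
epilogue: pop r2=0x01, sp=0xca
epilogue: pop r1=0xc6, sp=0xcb
r0: caller-saved, written=False
r2: callee-saved, written=True
r3: caller-saved, written=True

SURVIVE = r0,r2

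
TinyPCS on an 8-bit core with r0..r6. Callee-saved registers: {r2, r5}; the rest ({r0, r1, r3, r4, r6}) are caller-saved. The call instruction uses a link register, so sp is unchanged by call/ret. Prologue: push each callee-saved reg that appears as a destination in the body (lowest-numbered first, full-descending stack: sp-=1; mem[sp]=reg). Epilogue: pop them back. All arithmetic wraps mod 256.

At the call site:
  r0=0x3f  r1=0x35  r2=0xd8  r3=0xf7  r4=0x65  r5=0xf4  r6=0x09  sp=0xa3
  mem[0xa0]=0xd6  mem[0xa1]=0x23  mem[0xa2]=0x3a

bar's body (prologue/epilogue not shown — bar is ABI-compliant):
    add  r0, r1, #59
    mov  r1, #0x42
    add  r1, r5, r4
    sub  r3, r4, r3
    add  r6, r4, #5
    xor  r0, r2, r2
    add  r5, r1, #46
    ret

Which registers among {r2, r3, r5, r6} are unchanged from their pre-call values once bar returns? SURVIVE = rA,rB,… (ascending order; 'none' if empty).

prologue: push r5 -> mem[0xa2]=0xf4, sp=0xa2
body[0] add  r0, r1, #59 -> r0=0x70
body[1] mov  r1, #0x42 -> r1=0x42
body[2] add  r1, r5, r4 -> r1=0x59
body[3] sub  r3, r4, r3 -> r3=0x6e
body[4] add  r6, r4, #5 -> r6=0x6a
body[5] xor  r0, r2, r2 -> r0=0x00
body[6] add  r5, r1, #46 -> r5=0x87
epilogue: pop r5=0xf4, sp=0xa3
r2: callee-saved, written=False
r3: caller-saved, written=True
r5: callee-saved, written=True
r6: caller-saved, written=True

SURVIVE = r2,r5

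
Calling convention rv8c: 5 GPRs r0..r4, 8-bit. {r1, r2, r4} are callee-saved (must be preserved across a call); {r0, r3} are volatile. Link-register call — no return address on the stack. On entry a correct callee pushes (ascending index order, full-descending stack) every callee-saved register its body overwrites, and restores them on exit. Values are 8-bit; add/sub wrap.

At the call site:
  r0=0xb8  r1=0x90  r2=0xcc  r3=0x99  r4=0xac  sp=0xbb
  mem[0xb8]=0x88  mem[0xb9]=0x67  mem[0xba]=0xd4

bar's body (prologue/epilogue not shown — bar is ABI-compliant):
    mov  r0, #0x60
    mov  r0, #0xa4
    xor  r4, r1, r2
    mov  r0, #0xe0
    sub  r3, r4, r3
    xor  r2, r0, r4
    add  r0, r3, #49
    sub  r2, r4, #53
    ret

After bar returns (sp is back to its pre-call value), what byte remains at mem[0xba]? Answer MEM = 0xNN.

prologue: push r2 → mem[0xba]=0xcc, sp=0xba
prologue: push r4 → mem[0xb9]=0xac, sp=0xb9
body[0] mov  r0, #0x60 → r0=0x60
body[1] mov  r0, #0xa4 → r0=0xa4
body[2] xor  r4, r1, r2 → r4=0x5c
body[3] mov  r0, #0xe0 → r0=0xe0
body[4] sub  r3, r4, r3 → r3=0xc3
body[5] xor  r2, r0, r4 → r2=0xbc
body[6] add  r0, r3, #49 → r0=0xf4
body[7] sub  r2, r4, #53 → r2=0x27
epilogue: pop r4=0xac, sp=0xba
epilogue: pop r2=0xcc, sp=0xbb
prologue pushed ['r2', 'r4'] at ['0xba', '0xb9']

MEM = 0xcc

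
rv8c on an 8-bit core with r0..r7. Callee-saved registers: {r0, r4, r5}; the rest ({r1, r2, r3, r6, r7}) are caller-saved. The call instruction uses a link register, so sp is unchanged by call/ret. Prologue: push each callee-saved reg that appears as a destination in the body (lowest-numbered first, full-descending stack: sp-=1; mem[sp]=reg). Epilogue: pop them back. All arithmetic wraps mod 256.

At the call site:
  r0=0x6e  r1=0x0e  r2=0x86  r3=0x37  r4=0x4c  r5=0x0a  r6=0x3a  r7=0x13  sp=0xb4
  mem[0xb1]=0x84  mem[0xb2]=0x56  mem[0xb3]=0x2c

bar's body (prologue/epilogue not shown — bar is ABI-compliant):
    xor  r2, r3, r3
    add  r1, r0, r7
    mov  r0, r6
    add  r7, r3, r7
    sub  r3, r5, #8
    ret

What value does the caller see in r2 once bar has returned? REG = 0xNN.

REG = 0x00

prologue: push r0 → mem[0xb3]=0x6e, sp=0xb3
body[0] xor  r2, r3, r3 → r2=0x00
body[1] add  r1, r0, r7 → r1=0x81
body[2] mov  r0, r6 → r0=0x3a
body[3] add  r7, r3, r7 → r7=0x4a
body[4] sub  r3, r5, #8 → r3=0x02
epilogue: pop r0=0x6e, sp=0xb4
r2 is caller-saved → body value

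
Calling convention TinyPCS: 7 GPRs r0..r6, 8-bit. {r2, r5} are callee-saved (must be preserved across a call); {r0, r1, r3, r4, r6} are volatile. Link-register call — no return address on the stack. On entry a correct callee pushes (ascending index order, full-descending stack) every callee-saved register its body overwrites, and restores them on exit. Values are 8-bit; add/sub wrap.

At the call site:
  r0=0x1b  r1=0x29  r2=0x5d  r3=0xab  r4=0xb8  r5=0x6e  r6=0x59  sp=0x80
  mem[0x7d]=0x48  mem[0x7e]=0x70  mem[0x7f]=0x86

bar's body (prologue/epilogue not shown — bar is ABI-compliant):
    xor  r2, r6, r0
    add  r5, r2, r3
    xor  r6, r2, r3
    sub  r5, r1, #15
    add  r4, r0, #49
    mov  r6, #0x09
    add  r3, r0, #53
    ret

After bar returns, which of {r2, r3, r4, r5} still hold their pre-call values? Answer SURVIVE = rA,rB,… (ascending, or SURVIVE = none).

prologue: push r2 → mem[0x7f]=0x5d, sp=0x7f
prologue: push r5 → mem[0x7e]=0x6e, sp=0x7e
body[0] xor  r2, r6, r0 → r2=0x42
body[1] add  r5, r2, r3 → r5=0xed
body[2] xor  r6, r2, r3 → r6=0xe9
body[3] sub  r5, r1, #15 → r5=0x1a
body[4] add  r4, r0, #49 → r4=0x4c
body[5] mov  r6, #0x09 → r6=0x09
body[6] add  r3, r0, #53 → r3=0x50
epilogue: pop r5=0x6e, sp=0x7f
epilogue: pop r2=0x5d, sp=0x80
r2: callee-saved, written=True
r3: caller-saved, written=True
r4: caller-saved, written=True
r5: callee-saved, written=True

SURVIVE = r2,r5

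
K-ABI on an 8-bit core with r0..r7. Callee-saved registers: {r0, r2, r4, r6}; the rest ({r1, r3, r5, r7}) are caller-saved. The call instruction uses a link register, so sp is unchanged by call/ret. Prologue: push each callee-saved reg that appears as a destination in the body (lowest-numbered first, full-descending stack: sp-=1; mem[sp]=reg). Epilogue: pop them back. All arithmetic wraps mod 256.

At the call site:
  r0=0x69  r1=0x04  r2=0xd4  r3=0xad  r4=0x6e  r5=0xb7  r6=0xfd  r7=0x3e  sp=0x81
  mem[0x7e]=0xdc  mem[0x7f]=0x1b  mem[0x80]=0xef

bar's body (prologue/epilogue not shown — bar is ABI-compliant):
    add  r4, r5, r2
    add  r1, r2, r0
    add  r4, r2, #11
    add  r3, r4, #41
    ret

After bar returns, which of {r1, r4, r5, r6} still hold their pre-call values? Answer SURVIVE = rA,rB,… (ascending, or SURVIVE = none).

SURVIVE = r4,r5,r6

prologue: push r4 → mem[0x80]=0x6e, sp=0x80
body[0] add  r4, r5, r2 → r4=0x8b
body[1] add  r1, r2, r0 → r1=0x3d
body[2] add  r4, r2, #11 → r4=0xdf
body[3] add  r3, r4, #41 → r3=0x08
epilogue: pop r4=0x6e, sp=0x81
r1: caller-saved, written=True
r4: callee-saved, written=True
r5: caller-saved, written=False
r6: callee-saved, written=False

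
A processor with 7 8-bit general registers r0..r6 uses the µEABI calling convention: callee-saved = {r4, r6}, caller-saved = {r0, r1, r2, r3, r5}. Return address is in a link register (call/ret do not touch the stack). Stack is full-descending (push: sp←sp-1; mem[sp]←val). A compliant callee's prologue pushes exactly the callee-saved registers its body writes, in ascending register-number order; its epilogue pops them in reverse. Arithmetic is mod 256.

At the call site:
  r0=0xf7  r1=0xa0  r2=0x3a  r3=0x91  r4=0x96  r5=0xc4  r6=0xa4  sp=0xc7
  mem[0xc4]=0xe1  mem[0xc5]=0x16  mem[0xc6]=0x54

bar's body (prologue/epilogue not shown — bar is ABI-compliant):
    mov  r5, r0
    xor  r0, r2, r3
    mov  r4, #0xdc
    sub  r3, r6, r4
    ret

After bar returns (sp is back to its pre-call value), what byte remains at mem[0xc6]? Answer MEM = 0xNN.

prologue: push r4 -> mem[0xc6]=0x96, sp=0xc6
body[0] mov  r5, r0 -> r5=0xf7
body[1] xor  r0, r2, r3 -> r0=0xab
body[2] mov  r4, #0xdc -> r4=0xdc
body[3] sub  r3, r6, r4 -> r3=0xc8
epilogue: pop r4=0x96, sp=0xc7
prologue pushed ['r4'] at ['0xc6']

MEM = 0x96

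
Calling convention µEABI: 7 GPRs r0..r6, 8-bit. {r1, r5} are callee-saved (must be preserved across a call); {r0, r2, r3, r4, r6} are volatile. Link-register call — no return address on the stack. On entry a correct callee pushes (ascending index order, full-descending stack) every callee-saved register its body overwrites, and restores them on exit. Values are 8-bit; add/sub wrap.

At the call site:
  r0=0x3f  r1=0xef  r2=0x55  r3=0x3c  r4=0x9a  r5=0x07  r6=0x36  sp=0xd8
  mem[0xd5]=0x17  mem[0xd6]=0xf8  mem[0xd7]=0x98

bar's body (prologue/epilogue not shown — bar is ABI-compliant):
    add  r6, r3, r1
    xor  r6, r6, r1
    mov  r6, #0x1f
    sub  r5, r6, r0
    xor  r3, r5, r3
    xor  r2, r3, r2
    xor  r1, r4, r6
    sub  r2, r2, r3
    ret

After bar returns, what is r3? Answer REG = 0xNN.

REG = 0xdc

prologue: push r1 → mem[0xd7]=0xef, sp=0xd7
prologue: push r5 → mem[0xd6]=0x07, sp=0xd6
body[0] add  r6, r3, r1 → r6=0x2b
body[1] xor  r6, r6, r1 → r6=0xc4
body[2] mov  r6, #0x1f → r6=0x1f
body[3] sub  r5, r6, r0 → r5=0xe0
body[4] xor  r3, r5, r3 → r3=0xdc
body[5] xor  r2, r3, r2 → r2=0x89
body[6] xor  r1, r4, r6 → r1=0x85
body[7] sub  r2, r2, r3 → r2=0xad
epilogue: pop r5=0x07, sp=0xd7
epilogue: pop r1=0xef, sp=0xd8
r3 is caller-saved → body value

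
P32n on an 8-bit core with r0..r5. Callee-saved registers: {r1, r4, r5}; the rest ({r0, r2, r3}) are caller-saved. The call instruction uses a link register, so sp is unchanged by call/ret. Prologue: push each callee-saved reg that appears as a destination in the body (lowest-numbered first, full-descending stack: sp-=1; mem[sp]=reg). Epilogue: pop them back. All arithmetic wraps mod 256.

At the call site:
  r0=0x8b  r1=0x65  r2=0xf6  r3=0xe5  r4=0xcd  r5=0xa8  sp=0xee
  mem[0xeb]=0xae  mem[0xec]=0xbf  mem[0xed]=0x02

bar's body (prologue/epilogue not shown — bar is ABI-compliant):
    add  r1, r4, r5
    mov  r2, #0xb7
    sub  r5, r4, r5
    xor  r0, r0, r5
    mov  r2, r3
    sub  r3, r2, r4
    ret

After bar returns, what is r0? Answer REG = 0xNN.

prologue: push r1 -> mem[0xed]=0x65, sp=0xed
prologue: push r5 -> mem[0xec]=0xa8, sp=0xec
body[0] add  r1, r4, r5 -> r1=0x75
body[1] mov  r2, #0xb7 -> r2=0xb7
body[2] sub  r5, r4, r5 -> r5=0x25
body[3] xor  r0, r0, r5 -> r0=0xae
body[4] mov  r2, r3 -> r2=0xe5
body[5] sub  r3, r2, r4 -> r3=0x18
epilogue: pop r5=0xa8, sp=0xed
epilogue: pop r1=0x65, sp=0xee
r0 is caller-saved -> body value

REG = 0xae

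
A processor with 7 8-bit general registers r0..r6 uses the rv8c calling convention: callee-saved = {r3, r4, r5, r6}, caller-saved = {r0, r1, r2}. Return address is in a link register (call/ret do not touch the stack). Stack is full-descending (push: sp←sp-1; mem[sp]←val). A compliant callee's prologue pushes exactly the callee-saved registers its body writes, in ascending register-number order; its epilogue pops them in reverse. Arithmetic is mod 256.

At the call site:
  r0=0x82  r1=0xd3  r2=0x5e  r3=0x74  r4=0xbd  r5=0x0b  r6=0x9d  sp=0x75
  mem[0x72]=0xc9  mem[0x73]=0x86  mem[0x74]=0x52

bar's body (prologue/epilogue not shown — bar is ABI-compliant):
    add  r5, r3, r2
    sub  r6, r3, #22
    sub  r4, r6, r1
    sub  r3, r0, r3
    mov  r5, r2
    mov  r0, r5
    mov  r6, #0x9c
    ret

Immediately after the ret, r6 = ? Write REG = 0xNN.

REG = 0x9d

prologue: push r3 -> mem[0x74]=0x74, sp=0x74
prologue: push r4 -> mem[0x73]=0xbd, sp=0x73
prologue: push r5 -> mem[0x72]=0x0b, sp=0x72
prologue: push r6 -> mem[0x71]=0x9d, sp=0x71
body[0] add  r5, r3, r2 -> r5=0xd2
body[1] sub  r6, r3, #22 -> r6=0x5e
body[2] sub  r4, r6, r1 -> r4=0x8b
body[3] sub  r3, r0, r3 -> r3=0x0e
body[4] mov  r5, r2 -> r5=0x5e
body[5] mov  r0, r5 -> r0=0x5e
body[6] mov  r6, #0x9c -> r6=0x9c
epilogue: pop r6=0x9d, sp=0x72
epilogue: pop r5=0x0b, sp=0x73
epilogue: pop r4=0xbd, sp=0x74
epilogue: pop r3=0x74, sp=0x75
r6 is callee-saved -> restored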